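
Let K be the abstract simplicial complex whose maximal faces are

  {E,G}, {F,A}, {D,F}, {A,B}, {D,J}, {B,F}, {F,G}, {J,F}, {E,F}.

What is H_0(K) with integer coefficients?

Order the vertices as A < B < D < E < F < G < J. Listing each simplex with vertices in this order, K has dimension 1 with simplices:

  0-simplices (7): A, B, D, E, F, G, J
  1-simplices (9): AB, AF, BF, DF, DJ, EF, EG, FG, FJ

Hence C_0 ≅ Z^7, C_1 ≅ Z^9.

Boundary ∂_1: C_1 → C_0 maps an edge to its endpoints' difference, ∂[p,q] = q − p.
This gives a 7×9 integer matrix of rank 6; reducing to Smith normal form yields diagonal entries (1,1,1,1,1,1).

From H_k ≅ ker(∂_k) / im(∂_{k+1}) we obtain:

  H_0: rank C_0 − rank ∂_1 = 7 − 6 = 1, and the invariant factors of ∂_1 are all 1, so H_0 ≅ Z.

H_0 = Z.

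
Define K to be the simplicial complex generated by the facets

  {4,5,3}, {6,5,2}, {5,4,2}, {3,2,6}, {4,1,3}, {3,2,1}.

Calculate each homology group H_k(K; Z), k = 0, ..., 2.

We work with the vertex ordering 1 < 2 < 3 < 4 < 5 < 6. The simplices of K, each written with vertices in increasing order, are:

  0-simplices (6): [1], [2], [3], [4], [5], [6]
  1-simplices (12): [1,2], [1,3], [1,4], [2,3], [2,4], [2,5], [2,6], [3,4], [3,5], [3,6], [4,5], [5,6]
  2-simplices (6): [1,2,3], [1,3,4], [2,3,6], [2,4,5], [2,5,6], [3,4,5]

so the chain groups are C_0 ≅ Z^6, C_1 ≅ Z^12, C_2 ≅ Z^6.

∂_1: C_1 → C_0 maps an edge to its endpoints' difference, ∂[p,q] = q − p.
This gives a 6×12 integer matrix of rank 5; reducing to Smith normal form yields diagonal entries (1,1,1,1,1).

∂_2: C_2 → C_1 acts by ∂[p,q,r] = [q,r] − [p,r] + [p,q]. For instance
  ∂[3,4,5] = [4,5] − [3,5] + [3,4],
  ∂[1,2,3] = [2,3] − [1,3] + [1,2].
The resulting 12×6 matrix has rank 6, and its Smith normal form has invariant factors (1,1,1,1,1,1).

From H_k ≅ ker(∂_k) / im(∂_{k+1}) we obtain:

  H_0: rank C_0 − rank ∂_1 = 6 − 5 = 1, and the invariant factors of ∂_1 are all 1, so H_0 ≅ Z.
  H_1: rank ker ∂_1 − rank ∂_2 = (12 − 5) − 6 = 1, and the invariant factors of ∂_2 are all 1, so H_1 ≅ Z.
  H_2: rank ker ∂_2 − rank ∂_3 = (6 − 6) − 0 = 0, and there is no ∂_3, so H_2 ≅ 0.

H_0 ≅ Z,  H_1 ≅ Z,  H_2 = 0.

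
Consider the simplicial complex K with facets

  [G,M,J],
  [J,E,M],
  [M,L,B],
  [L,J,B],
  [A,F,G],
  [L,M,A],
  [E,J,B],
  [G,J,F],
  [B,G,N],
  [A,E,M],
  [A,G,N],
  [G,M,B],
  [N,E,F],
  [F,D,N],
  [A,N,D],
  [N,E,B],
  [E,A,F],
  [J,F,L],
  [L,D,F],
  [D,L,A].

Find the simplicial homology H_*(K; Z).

We work with the vertex ordering A < B < D < E < F < G < J < L < M < N. The simplices of K, each written with vertices in increasing order, are:

  0-simplices (10): A, B, D, E, F, G, J, L, M, N
  1-simplices (30): AD, AE, AF, AG, AL, AM, AN, BE, BG, BJ, BL, BM, BN, DF, DL, DN, EF, EJ, EM, EN, FG, FJ, FL, FN, GJ, GM, GN, JL, JM, LM
  2-simplices (20): ADL, ADN, AEF, AEM, AFG, AGN, ALM, BEJ, BEN, BGM, BGN, BJL, BLM, DFL, DFN, EFN, EJM, FGJ, FJL, GJM

giving chain groups C_0 ≅ Z^10, C_1 ≅ Z^30, C_2 ≅ Z^20.

∂_1: C_1 → C_0 maps an edge to its endpoints' difference, ∂[p,q] = q − p. For instance
  ∂BE = E − B.
This gives a 10×30 integer matrix of rank 9; reducing to Smith normal form yields diagonal entries (1,1,1,1,1,1,1,1,1).

∂_2: C_2 → C_1 acts by ∂[p,q,r] = [q,r] − [p,r] + [p,q]. For instance
  ∂BEJ = EJ − BJ + BE,
  ∂AEM = EM − AM + AE.
This gives a 30×20 integer matrix of rank 20; reducing to Smith normal form yields diagonal entries (1,1,1,1,1,1,1,1,1,1,1,1,1,1,1,1,1,1,1,2).

From H_k ≅ ker(∂_k) / im(∂_{k+1}) we obtain:

  H_0: rank C_0 − rank ∂_1 = 10 − 9 = 1, and the invariant factors of ∂_1 are all 1, so H_0 = Z.
  H_1: rank ker ∂_1 − rank ∂_2 = (30 − 9) − 20 = 1, and ∂_2 has invariant factor 2 > 1, so H_1 = Z × Z/2.
  H_2: rank ker ∂_2 − rank ∂_3 = (20 − 20) − 0 = 0, and there is no ∂_3, so H_2 = 0.

H_0 = Z,  H_1 = Z × Z/2,  H_2 = 0.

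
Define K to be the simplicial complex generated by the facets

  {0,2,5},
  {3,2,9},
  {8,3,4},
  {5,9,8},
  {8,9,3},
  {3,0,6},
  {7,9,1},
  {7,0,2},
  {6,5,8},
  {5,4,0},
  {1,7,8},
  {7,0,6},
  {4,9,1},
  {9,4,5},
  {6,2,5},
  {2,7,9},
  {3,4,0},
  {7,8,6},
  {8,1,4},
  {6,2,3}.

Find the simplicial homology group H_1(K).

Fix the vertex order 0 < 1 < 2 < 3 < 4 < 5 < 6 < 7 < 8 < 9 and write every simplex with vertices in increasing order. Then dim K = 2 and the simplices of K are:

  0-simplices (10): [0], [1], [2], [3], [4], [5], [6], [7], [8], [9]
  1-simplices (30): (30 of them)
  2-simplices (20): (20 of them)

Hence C_0 ≅ Z^10, C_1 ≅ Z^30, C_2 ≅ Z^20.

∂_1: C_1 → C_0 maps an edge to its endpoints' difference, ∂[p,q] = q − p. For instance
  ∂[1,8] = [8] − [1].
This gives a 10×30 integer matrix of rank 9; reducing to Smith normal form yields diagonal entries (1,1,1,1,1,1,1,1,1).

Boundary ∂_2: C_2 → C_1 acts by ∂[p,q,r] = [q,r] − [p,r] + [p,q]. For instance
  ∂[1,4,9] = [4,9] − [1,9] + [1,4],
  ∂[5,6,8] = [6,8] − [5,8] + [5,6].
This gives a 30×20 integer matrix of rank 20; reducing to Smith normal form yields diagonal entries (1,1,1,1,1,1,1,1,1,1,1,1,1,1,1,1,1,1,1,2).

Computing H_k = (kernel of ∂_k) / (image of ∂_{k+1}):

  H_1: rank ker ∂_1 − rank ∂_2 = (30 − 9) − 20 = 1, and ∂_2 has invariant factor 2 > 1, so H_1 = Z ⊕ Z/2.

H_1 = Z ⊕ Z/2.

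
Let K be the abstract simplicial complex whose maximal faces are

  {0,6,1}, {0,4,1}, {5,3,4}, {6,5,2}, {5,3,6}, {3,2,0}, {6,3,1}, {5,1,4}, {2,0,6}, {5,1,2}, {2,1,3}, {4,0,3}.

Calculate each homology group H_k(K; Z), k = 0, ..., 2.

H_0 = Z,  H_1 = Z/2,  H_2 = 0.

K has 7 vertices, 18 edges, 12 triangles.
rank ∂_0 = 0, rank ∂_1 = 6 ⇒ b_0 = 7 − 0 − 6 = 1; all invariant factors of ∂_1 are 1 so no torsion. So H_0 ≅ Z.
rank ∂_1 = 6, rank ∂_2 = 12 ⇒ b_1 = 18 − 6 − 12 = 0; ∂_2 has invariant factor(s) [2] giving torsion. So H_1 ≅ Z/2.
rank ∂_2 = 12, rank ∂_3 = 0 ⇒ b_2 = 12 − 12 − 0 = 0. So H_2 ≅ 0.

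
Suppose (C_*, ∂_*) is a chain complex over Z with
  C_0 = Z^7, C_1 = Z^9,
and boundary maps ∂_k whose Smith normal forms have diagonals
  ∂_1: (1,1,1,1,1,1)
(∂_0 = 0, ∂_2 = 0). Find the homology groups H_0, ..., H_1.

H_0: b_0 = 7 − 0 − 6 = 1; torsion from ∂_1 factors > 1: none. So H_0 ≅ Z.
H_1: b_1 = 9 − 6 − 0 = 3; torsion from ∂_2 factors > 1: none. So H_1 ≅ Z^3.

H_0 ≅ Z,  H_1 ≅ Z^3.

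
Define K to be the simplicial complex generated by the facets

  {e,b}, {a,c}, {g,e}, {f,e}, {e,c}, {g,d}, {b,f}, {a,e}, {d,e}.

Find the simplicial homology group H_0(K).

H_0 ≅ Z.

Order the vertices as a < b < c < d < e < f < g. Listing each simplex with vertices in this order, K has dimension 1 with simplices:

  0-simplices (7): a, b, c, d, e, f, g
  1-simplices (9): ac, ae, be, bf, ce, de, dg, ef, eg

giving chain groups C_0 ≅ Z^7, C_1 ≅ Z^9.

∂_1: C_1 → C_0 sends each edge [p,q] (with p < q) to q − p.
The resulting 7×9 matrix has rank 6, and its Smith normal form has invariant factors (1,1,1,1,1,1).

Reading off H_k = ker ∂_k / im ∂_{k+1}:

  H_0: rank C_0 − rank ∂_1 = 7 − 6 = 1, and the invariant factors of ∂_1 are all 1, so H_0 ≅ Z.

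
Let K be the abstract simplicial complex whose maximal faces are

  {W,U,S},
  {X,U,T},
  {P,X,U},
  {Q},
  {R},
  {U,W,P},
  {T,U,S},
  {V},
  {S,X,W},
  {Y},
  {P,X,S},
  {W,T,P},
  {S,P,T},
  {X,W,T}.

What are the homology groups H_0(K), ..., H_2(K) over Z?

H_0 ≅ Z^5,  H_1 ≅ Z/2,  H_2 = 0.

Fix the vertex order P < Q < R < S < T < U < V < W < X < Y and write every simplex with vertices in increasing order. Then dim K = 2 and the simplices of K are:

  0-simplices (10): P, Q, R, S, T, U, V, W, X, Y
  1-simplices (15): PS, PT, PU, PW, PX, ST, SU, SW, SX, TU, TW, TX, UW, UX, WX
  2-simplices (10): PST, PSX, PTW, PUW, PUX, STU, SUW, SWX, TUX, TWX

giving chain groups C_0 ≅ Z^10, C_1 ≅ Z^15, C_2 ≅ Z^10.

Boundary ∂_1: C_1 → C_0 sends each edge [p,q] (with p < q) to q − p. For instance
  ∂SX = X − S.
As a 10×15 matrix over Z this has rank 5, with invariant factors (1,1,1,1,1).

The boundary map ∂_2: C_2 → C_1 sends each 2-simplex [p,q,r] to [q,r] − [p,r] + [p,q]. For instance
  ∂PTW = TW − PW + PT,
  ∂TUX = UX − TX + TU.
This gives a 15×10 integer matrix of rank 10; reducing to Smith normal form yields diagonal entries (1,1,1,1,1,1,1,1,1,2).

Now H_k = ker ∂_k / im ∂_{k+1}, so:

  H_0: rank C_0 − rank ∂_1 = 10 − 5 = 5, and the invariant factors of ∂_1 are all 1, so H_0 = Z^5.
  H_1: rank ker ∂_1 − rank ∂_2 = (15 − 5) − 10 = 0, and ∂_2 has invariant factor 2 > 1, so H_1 = Z/2.
  H_2: rank ker ∂_2 − rank ∂_3 = (10 − 10) − 0 = 0, and there is no ∂_3, so H_2 = 0.

(K is a triangulation of the disjoint union of the real projective plane RP^2 and a set of 4 points.)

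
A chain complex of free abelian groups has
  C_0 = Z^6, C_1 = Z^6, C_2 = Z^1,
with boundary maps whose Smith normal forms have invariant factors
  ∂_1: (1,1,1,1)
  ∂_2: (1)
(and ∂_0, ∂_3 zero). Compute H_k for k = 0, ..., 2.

H_0: b_0 = 6 − 0 − 4 = 2; torsion from ∂_1 factors > 1: none. So H_0 ≅ Z^2.
H_1: b_1 = 6 − 4 − 1 = 1; torsion from ∂_2 factors > 1: none. So H_1 ≅ Z.
H_2: b_2 = 1 − 1 − 0 = 0; torsion from ∂_3 factors > 1: none. So H_2 ≅ 0.

H_0 ≅ Z^2,  H_1 ≅ Z,  H_2 = 0.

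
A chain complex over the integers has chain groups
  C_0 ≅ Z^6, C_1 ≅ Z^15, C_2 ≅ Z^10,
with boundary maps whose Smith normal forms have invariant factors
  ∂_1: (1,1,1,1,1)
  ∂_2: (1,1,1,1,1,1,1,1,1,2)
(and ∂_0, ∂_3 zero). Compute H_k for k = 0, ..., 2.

H_0 = Z,  H_1 = Z/2Z,  H_2 = 0.

H_0: b_0 = 6 − 0 − 5 = 1; torsion from ∂_1 factors > 1: none. So H_0 = Z.
H_1: b_1 = 15 − 5 − 10 = 0; torsion from ∂_2 factors > 1: [2]. So H_1 = Z/2Z.
H_2: b_2 = 10 − 10 − 0 = 0; torsion from ∂_3 factors > 1: none. So H_2 = 0.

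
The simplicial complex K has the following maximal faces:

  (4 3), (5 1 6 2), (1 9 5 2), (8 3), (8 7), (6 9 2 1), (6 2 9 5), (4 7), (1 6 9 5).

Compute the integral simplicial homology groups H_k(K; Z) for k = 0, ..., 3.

H_0 = Z^2,  H_1 = Z,  H_2 = 0,  H_3 = Z.

We work with the vertex ordering 1 < 2 < 3 < 4 < 5 < 6 < 7 < 8 < 9. The simplices of K, each written with vertices in increasing order, are:

  0-simplices (9): [1], [2], [3], [4], [5], [6], [7], [8], [9]
  1-simplices (14): [1,2], [1,5], [1,6], [1,9], [2,5], [2,6], [2,9], [3,4], [3,8], [4,7], [5,6], [5,9], [6,9], [7,8]
  2-simplices (10): [1,2,5], [1,2,6], [1,2,9], [1,5,6], [1,5,9], [1,6,9], [2,5,6], [2,5,9], [2,6,9], [5,6,9]
  3-simplices (5): [1,2,5,6], [1,2,5,9], [1,2,6,9], [1,5,6,9], [2,5,6,9]

giving chain groups C_0 ≅ Z^9, C_1 ≅ Z^14, C_2 ≅ Z^10, C_3 ≅ Z^5.

The boundary map ∂_1: C_1 → C_0 sends each edge [p,q] (with p < q) to q − p. For instance
  ∂[6,9] = [9] − [6].
The 9×14 boundary matrix has rank 7 and Smith normal form diag(1,1,1,1,1,1,1).

Boundary ∂_2: C_2 → C_1 maps a triangle to the signed sum of its edges. For instance
  ∂[1,5,9] = [5,9] − [1,9] + [1,5],
  ∂[1,2,6] = [2,6] − [1,6] + [1,2].
This gives a 14×10 integer matrix of rank 6; reducing to Smith normal form yields diagonal entries (1,1,1,1,1,1).

∂_3: C_3 → C_2 sends each 3-simplex σ to the alternating sum Σ_i (−1)^i (σ with its i-th vertex removed). For instance
  ∂[1,5,6,9] = [5,6,9] − [1,6,9] + [1,5,9] − [1,5,6],
  ∂[1,2,5,6] = [2,5,6] − [1,5,6] + [1,2,6] − [1,2,5].
As a 10×5 matrix over Z this has rank 4, with invariant factors (1,1,1,1).

Reading off H_k = ker ∂_k / im ∂_{k+1}:

  H_0: rank C_0 − rank ∂_1 = 9 − 7 = 2, and the invariant factors of ∂_1 are all 1, so H_0 = Z^2.
  H_1: rank ker ∂_1 − rank ∂_2 = (14 − 7) − 6 = 1, and the invariant factors of ∂_2 are all 1, so H_1 = Z.
  H_2: rank ker ∂_2 − rank ∂_3 = (10 − 6) − 4 = 0, and the invariant factors of ∂_3 are all 1, so H_2 = 0.
  H_3: rank ker ∂_3 − rank ∂_4 = (5 − 4) − 0 = 1, and there is no ∂_4, so H_3 = Z.

As a check, the Euler characteristic is 9 − 14 + 10 − 5 = 0, which agrees with 2 − 1 + 0 − 1 = 0.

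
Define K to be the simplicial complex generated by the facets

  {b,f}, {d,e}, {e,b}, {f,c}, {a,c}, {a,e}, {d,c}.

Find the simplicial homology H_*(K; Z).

Take the total order a < b < c < d < e < f on the vertex set. Then K (dimension 1) consists of the simplices:

  0-simplices (6): a, b, c, d, e, f
  1-simplices (7): ac, ae, be, bf, cd, cf, de

so the chain groups are C_0 ≅ Z^6, C_1 ≅ Z^7.

The boundary map ∂_1: C_1 → C_0 maps an edge to its endpoints' difference, ∂[p,q] = q − p.
This gives a 6×7 integer matrix of rank 5; reducing to Smith normal form yields diagonal entries (1,1,1,1,1).

From H_k ≅ ker(∂_k) / im(∂_{k+1}) we obtain:

  H_0: rank C_0 − rank ∂_1 = 6 − 5 = 1, and the invariant factors of ∂_1 are all 1, so H_0 ≅ Z.
  H_1: rank ker ∂_1 − rank ∂_2 = (7 − 5) − 0 = 2, and there is no ∂_2, so H_1 ≅ Z^2.

H_0 = Z,  H_1 = Z^2.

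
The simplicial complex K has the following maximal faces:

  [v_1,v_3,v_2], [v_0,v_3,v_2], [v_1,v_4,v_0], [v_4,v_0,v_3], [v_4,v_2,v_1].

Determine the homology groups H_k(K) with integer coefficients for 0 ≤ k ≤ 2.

We work with the vertex ordering v_0 < v_1 < v_2 < v_3 < v_4. The simplices of K, each written with vertices in increasing order, are:

  0-simplices (5): [v_0], [v_1], [v_2], [v_3], [v_4]
  1-simplices (10): [v_0,v_1], [v_0,v_2], [v_0,v_3], [v_0,v_4], [v_1,v_2], [v_1,v_3], [v_1,v_4], [v_2,v_3], [v_2,v_4], [v_3,v_4]
  2-simplices (5): [v_0,v_1,v_4], [v_0,v_2,v_3], [v_0,v_3,v_4], [v_1,v_2,v_3], [v_1,v_2,v_4]

Hence C_0 ≅ Z^5, C_1 ≅ Z^10, C_2 ≅ Z^5.

Boundary ∂_1: C_1 → C_0 sends each edge [p,q] (with p < q) to q − p. For instance
  ∂[v_0,v_4] = [v_4] − [v_0].
This gives a 5×10 integer matrix of rank 4; reducing to Smith normal form yields diagonal entries (1,1,1,1).

Boundary ∂_2: C_2 → C_1 maps a triangle to the signed sum of its edges. For instance
  ∂[v_0,v_3,v_4] = [v_3,v_4] − [v_0,v_4] + [v_0,v_3],
  ∂[v_1,v_2,v_3] = [v_2,v_3] − [v_1,v_3] + [v_1,v_2].
The resulting 10×5 matrix has rank 5, and its Smith normal form has invariant factors (1,1,1,1,1).

From H_k ≅ ker(∂_k) / im(∂_{k+1}) we obtain:

  H_0: rank C_0 − rank ∂_1 = 5 − 4 = 1, and the invariant factors of ∂_1 are all 1, so H_0 ≅ Z.
  H_1: rank ker ∂_1 − rank ∂_2 = (10 − 4) − 5 = 1, and the invariant factors of ∂_2 are all 1, so H_1 ≅ Z.
  H_2: rank ker ∂_2 − rank ∂_3 = (5 − 5) − 0 = 0, and there is no ∂_3, so H_2 ≅ 0.

H_0 ≅ Z,  H_1 ≅ Z,  H_2 = 0.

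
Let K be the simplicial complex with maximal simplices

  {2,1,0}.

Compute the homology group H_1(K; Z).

Fix the vertex order 0 < 1 < 2 and write every simplex with vertices in increasing order. Then dim K = 2 and the simplices of K are:

  0-simplices (3): [0], [1], [2]
  1-simplices (3): [0,1], [0,2], [1,2]
  2-simplices (1): [0,1,2]

giving chain groups C_0 ≅ Z^3, C_1 ≅ Z^3, C_2 ≅ Z^1.

The boundary map ∂_1: C_1 → C_0 maps an edge to its endpoints' difference, ∂[p,q] = q − p.
The 3×3 boundary matrix has rank 2 and Smith normal form diag(1,1).

The boundary map ∂_2: C_2 → C_1 acts by ∂[p,q,r] = [q,r] − [p,r] + [p,q]. For instance
  ∂[0,1,2] = [1,2] − [0,2] + [0,1].
The 3×1 boundary matrix has rank 1 and Smith normal form diag(1).

From H_k ≅ ker(∂_k) / im(∂_{k+1}) we obtain:

  H_1: rank ker ∂_1 − rank ∂_2 = (3 − 2) − 1 = 0, and the invariant factors of ∂_2 are all 1, so H_1 = 0.

H_1 = 0.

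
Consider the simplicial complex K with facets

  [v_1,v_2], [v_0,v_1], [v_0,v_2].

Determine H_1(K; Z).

K has 3 vertices, 3 edges.
rank ∂_1 = 2, rank ∂_2 = 0 ⇒ b_1 = 3 − 2 − 0 = 1. So H_1 ≅ Z.

H_1 ≅ Z.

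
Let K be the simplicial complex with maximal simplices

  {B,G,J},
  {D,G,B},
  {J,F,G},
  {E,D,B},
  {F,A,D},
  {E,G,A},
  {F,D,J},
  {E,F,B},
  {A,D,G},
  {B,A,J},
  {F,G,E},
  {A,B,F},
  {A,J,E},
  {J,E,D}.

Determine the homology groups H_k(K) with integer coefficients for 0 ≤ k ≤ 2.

H_0 ≅ Z,  H_1 ≅ Z^2,  H_2 ≅ Z.

We work with the vertex ordering A < B < D < E < F < G < J. The simplices of K, each written with vertices in increasing order, are:

  0-simplices (7): A, B, D, E, F, G, J
  1-simplices (21): AB, AD, AE, AF, AG, AJ, BD, BE, BF, BG, BJ, DE, DF, DG, DJ, EF, EG, EJ, FG, FJ, GJ
  2-simplices (14): ABF, ABJ, ADF, ADG, AEG, AEJ, BDE, BDG, BEF, BGJ, DEJ, DFJ, EFG, FGJ

Hence C_0 ≅ Z^7, C_1 ≅ Z^21, C_2 ≅ Z^14.

The boundary map ∂_1: C_1 → C_0 maps an edge to its endpoints' difference, ∂[p,q] = q − p.
The resulting 7×21 matrix has rank 6, and its Smith normal form has invariant factors (1,1,1,1,1,1).

Boundary ∂_2: C_2 → C_1 acts by ∂[p,q,r] = [q,r] − [p,r] + [p,q]. For instance
  ∂EFG = FG − EG + EF,
  ∂AEJ = EJ − AJ + AE.
The 21×14 boundary matrix has rank 13 and Smith normal form diag(1,1,1,1,1,1,1,1,1,1,1,1,1).

Reading off H_k = ker ∂_k / im ∂_{k+1}:

  H_0: rank C_0 − rank ∂_1 = 7 − 6 = 1, and the invariant factors of ∂_1 are all 1, so H_0 ≅ Z.
  H_1: rank ker ∂_1 − rank ∂_2 = (21 − 6) − 13 = 2, and the invariant factors of ∂_2 are all 1, so H_1 ≅ Z^2.
  H_2: rank ker ∂_2 − rank ∂_3 = (14 − 13) − 0 = 1, and there is no ∂_3, so H_2 ≅ Z.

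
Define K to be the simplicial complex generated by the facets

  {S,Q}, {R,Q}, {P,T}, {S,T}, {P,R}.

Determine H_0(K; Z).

We work with the vertex ordering P < Q < R < S < T. The simplices of K, each written with vertices in increasing order, are:

  0-simplices (5): P, Q, R, S, T
  1-simplices (5): PR, PT, QR, QS, ST

so the chain groups are C_0 ≅ Z^5, C_1 ≅ Z^5.

∂_1: C_1 → C_0 maps an edge to its endpoints' difference, ∂[p,q] = q − p. For instance
  ∂QR = R − Q.
This gives a 5×5 integer matrix of rank 4; reducing to Smith normal form yields diagonal entries (1,1,1,1).

Now H_k = ker ∂_k / im ∂_{k+1}, so:

  H_0: rank C_0 − rank ∂_1 = 5 − 4 = 1, and the invariant factors of ∂_1 are all 1, so H_0 ≅ Z.

H_0 ≅ Z.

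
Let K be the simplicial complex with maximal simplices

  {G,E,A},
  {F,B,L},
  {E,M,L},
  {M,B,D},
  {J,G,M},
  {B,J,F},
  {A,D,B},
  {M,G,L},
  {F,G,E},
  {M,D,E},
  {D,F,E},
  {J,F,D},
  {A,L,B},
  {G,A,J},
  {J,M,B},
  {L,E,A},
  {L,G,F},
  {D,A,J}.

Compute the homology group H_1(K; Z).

H_1 = Z ⊕ Z/2Z.

Take the total order A < B < D < E < F < G < J < L < M on the vertex set. Then K (dimension 2) consists of the simplices:

  0-simplices (9): A, B, D, E, F, G, J, L, M
  1-simplices (27): AB, AD, AE, AG, AJ, AL, BD, BF, BJ, BL, BM, DE, DF, DJ, DM, EF, EG, EL, EM, FG, FJ, FL, GJ, GL, GM, JM, LM
  2-simplices (18): ABD, ABL, ADJ, AEG, AEL, AGJ, BDM, BFJ, BFL, BJM, DEF, DEM, DFJ, EFG, ELM, FGL, GJM, GLM

so the chain groups are C_0 ≅ Z^9, C_1 ≅ Z^27, C_2 ≅ Z^18.

Boundary ∂_1: C_1 → C_0 sends each edge [p,q] (with p < q) to q − p. For instance
  ∂GL = L − G.
The 9×27 boundary matrix has rank 8 and Smith normal form diag(1,1,1,1,1,1,1,1).

∂_2: C_2 → C_1 acts by ∂[p,q,r] = [q,r] − [p,r] + [p,q]. For instance
  ∂AEL = EL − AL + AE,
  ∂BDM = DM − BM + BD.
As a 27×18 matrix over Z this has rank 18, with invariant factors (1,1,1,1,1,1,1,1,1,1,1,1,1,1,1,1,1,2).

Reading off H_k = ker ∂_k / im ∂_{k+1}:

  H_1: rank ker ∂_1 − rank ∂_2 = (27 − 8) − 18 = 1, and ∂_2 has invariant factor 2 > 1, so H_1 = Z ⊕ Z/2Z.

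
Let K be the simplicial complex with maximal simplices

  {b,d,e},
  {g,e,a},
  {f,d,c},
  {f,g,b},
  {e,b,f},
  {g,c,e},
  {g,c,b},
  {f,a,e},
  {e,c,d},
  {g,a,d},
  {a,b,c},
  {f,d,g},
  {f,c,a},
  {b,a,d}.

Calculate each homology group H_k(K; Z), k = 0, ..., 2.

Take the total order a < b < c < d < e < f < g on the vertex set. Then K (dimension 2) consists of the simplices:

  0-simplices (7): a, b, c, d, e, f, g
  1-simplices (21): ab, ac, ad, ae, af, ag, bc, bd, be, bf, bg, cd, ce, cf, cg, de, df, dg, ef, eg, fg
  2-simplices (14): abc, abd, acf, adg, aef, aeg, bcg, bde, bef, bfg, cde, cdf, ceg, dfg

so the chain groups are C_0 ≅ Z^7, C_1 ≅ Z^21, C_2 ≅ Z^14.

∂_1: C_1 → C_0 is given by ∂[p,q] = [q] − [p].
This gives a 7×21 integer matrix of rank 6; reducing to Smith normal form yields diagonal entries (1,1,1,1,1,1).

The boundary map ∂_2: C_2 → C_1 maps a triangle to the signed sum of its edges. For instance
  ∂cde = de − ce + cd,
  ∂bef = ef − bf + be.
The 21×14 boundary matrix has rank 13 and Smith normal form diag(1,1,1,1,1,1,1,1,1,1,1,1,1).

Now H_k = ker ∂_k / im ∂_{k+1}, so:

  H_0: rank C_0 − rank ∂_1 = 7 − 6 = 1, and the invariant factors of ∂_1 are all 1, so H_0 = Z.
  H_1: rank ker ∂_1 − rank ∂_2 = (21 − 6) − 13 = 2, and the invariant factors of ∂_2 are all 1, so H_1 = Z^2.
  H_2: rank ker ∂_2 − rank ∂_3 = (14 − 13) − 0 = 1, and there is no ∂_3, so H_2 = Z.

As a check, the Euler characteristic is 7 − 21 + 14 = 0, which agrees with 1 − 2 + 1 = 0.

H_0 ≅ Z,  H_1 ≅ Z^2,  H_2 ≅ Z.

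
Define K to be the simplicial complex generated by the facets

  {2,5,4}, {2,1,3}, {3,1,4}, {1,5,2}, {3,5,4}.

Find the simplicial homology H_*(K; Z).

H_0 ≅ Z,  H_1 ≅ Z,  H_2 = 0.

We work with the vertex ordering 1 < 2 < 3 < 4 < 5. The simplices of K, each written with vertices in increasing order, are:

  0-simplices (5): [1], [2], [3], [4], [5]
  1-simplices (10): [1,2], [1,3], [1,4], [1,5], [2,3], [2,4], [2,5], [3,4], [3,5], [4,5]
  2-simplices (5): [1,2,3], [1,2,5], [1,3,4], [2,4,5], [3,4,5]

so the chain groups are C_0 ≅ Z^5, C_1 ≅ Z^10, C_2 ≅ Z^5.

The boundary map ∂_1: C_1 → C_0 maps an edge to its endpoints' difference, ∂[p,q] = q − p.
As a 5×10 matrix over Z this has rank 4, with invariant factors (1,1,1,1).

Boundary ∂_2: C_2 → C_1 maps a triangle to the signed sum of its edges. For instance
  ∂[1,3,4] = [3,4] − [1,4] + [1,3],
  ∂[1,2,5] = [2,5] − [1,5] + [1,2].
This gives a 10×5 integer matrix of rank 5; reducing to Smith normal form yields diagonal entries (1,1,1,1,1).

Reading off H_k = ker ∂_k / im ∂_{k+1}:

  H_0: rank C_0 − rank ∂_1 = 5 − 4 = 1, and the invariant factors of ∂_1 are all 1, so H_0 = Z.
  H_1: rank ker ∂_1 − rank ∂_2 = (10 − 4) − 5 = 1, and the invariant factors of ∂_2 are all 1, so H_1 = Z.
  H_2: rank ker ∂_2 − rank ∂_3 = (5 − 5) − 0 = 0, and there is no ∂_3, so H_2 = 0.

(K is a triangulation of the Möbius band.)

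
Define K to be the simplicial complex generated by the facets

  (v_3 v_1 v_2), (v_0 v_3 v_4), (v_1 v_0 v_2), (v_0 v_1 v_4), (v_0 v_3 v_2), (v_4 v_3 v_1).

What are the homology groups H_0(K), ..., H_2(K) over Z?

H_0 = Z,  H_1 = 0,  H_2 = Z.

Order the vertices as v_0 < v_1 < v_2 < v_3 < v_4. Listing each simplex with vertices in this order, K has dimension 2 with simplices:

  0-simplices (5): [v_0], [v_1], [v_2], [v_3], [v_4]
  1-simplices (9): [v_0,v_1], [v_0,v_2], [v_0,v_3], [v_0,v_4], [v_1,v_2], [v_1,v_3], [v_1,v_4], [v_2,v_3], [v_3,v_4]
  2-simplices (6): [v_0,v_1,v_2], [v_0,v_1,v_4], [v_0,v_2,v_3], [v_0,v_3,v_4], [v_1,v_2,v_3], [v_1,v_3,v_4]

giving chain groups C_0 ≅ Z^5, C_1 ≅ Z^9, C_2 ≅ Z^6.

Boundary ∂_1: C_1 → C_0 maps an edge to its endpoints' difference, ∂[p,q] = q − p.
As a 5×9 matrix over Z this has rank 4, with invariant factors (1,1,1,1).

The boundary map ∂_2: C_2 → C_1 sends each 2-simplex [p,q,r] to [q,r] − [p,r] + [p,q]. For instance
  ∂[v_0,v_1,v_2] = [v_1,v_2] − [v_0,v_2] + [v_0,v_1],
  ∂[v_1,v_2,v_3] = [v_2,v_3] − [v_1,v_3] + [v_1,v_2].
The 9×6 boundary matrix has rank 5 and Smith normal form diag(1,1,1,1,1).

Reading off H_k = ker ∂_k / im ∂_{k+1}:

  H_0: rank C_0 − rank ∂_1 = 5 − 4 = 1, and the invariant factors of ∂_1 are all 1, so H_0 = Z.
  H_1: rank ker ∂_1 − rank ∂_2 = (9 − 4) − 5 = 0, and the invariant factors of ∂_2 are all 1, so H_1 = 0.
  H_2: rank ker ∂_2 − rank ∂_3 = (6 − 5) − 0 = 1, and there is no ∂_3, so H_2 = Z.

(K is a triangulation of the 2-sphere S^2.)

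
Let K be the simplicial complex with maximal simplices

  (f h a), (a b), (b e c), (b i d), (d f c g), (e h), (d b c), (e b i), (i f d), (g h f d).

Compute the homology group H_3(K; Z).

H_3 = 0.

Take the total order a < b < c < d < e < f < g < h < i on the vertex set. Then K (dimension 3) consists of the simplices:

  0-simplices (9): a, b, c, d, e, f, g, h, i
  1-simplices (21): ab, af, ah, bc, bd, be, bi, cd, ce, cf, cg, df, dg, dh, di, eh, ei, fg, fh, fi, gh
  2-simplices (13): afh, bcd, bce, bdi, bei, cdf, cdg, cfg, dfg, dfh, dfi, dgh, fgh
  3-simplices (2): cdfg, dfgh

so the chain groups are C_0 ≅ Z^9, C_1 ≅ Z^21, C_2 ≅ Z^13, C_3 ≅ Z^2.

∂_1: C_1 → C_0 maps an edge to its endpoints' difference, ∂[p,q] = q − p. For instance
  ∂af = f − a.
The 9×21 boundary matrix has rank 8 and Smith normal form diag(1,1,1,1,1,1,1,1).

The boundary map ∂_2: C_2 → C_1 maps a triangle to the signed sum of its edges. For instance
  ∂bdi = di − bi + bd,
  ∂cdf = df − cf + cd.
The resulting 21×13 matrix has rank 11, and its Smith normal form has invariant factors (1,1,1,1,1,1,1,1,1,1,1).

∂_3: C_3 → C_2 sends each 3-simplex σ to the alternating sum Σ_i (−1)^i (σ with its i-th vertex removed). For instance
  ∂cdfg = dfg − cfg + cdg − cdf,
  ∂dfgh = fgh − dgh + dfh − dfg.
The resulting 13×2 matrix has rank 2, and its Smith normal form has invariant factors (1,1).

Reading off H_k = ker ∂_k / im ∂_{k+1}:

  H_3: rank ker ∂_3 − rank ∂_4 = (2 − 2) − 0 = 0, and there is no ∂_4, so H_3 ≅ 0.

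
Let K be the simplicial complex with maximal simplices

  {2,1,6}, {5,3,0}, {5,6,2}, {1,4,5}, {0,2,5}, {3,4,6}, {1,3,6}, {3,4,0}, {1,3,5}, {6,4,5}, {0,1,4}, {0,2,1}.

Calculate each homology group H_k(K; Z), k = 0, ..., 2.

Order the vertices as 0 < 1 < 2 < 3 < 4 < 5 < 6. Listing each simplex with vertices in this order, K has dimension 2 with simplices:

  0-simplices (7): [0], [1], [2], [3], [4], [5], [6]
  1-simplices (18): [0,1], [0,2], [0,3], [0,4], [0,5], [1,2], [1,3], [1,4], [1,5], [1,6], [2,5], [2,6], [3,4], [3,5], [3,6], [4,5], [4,6], [5,6]
  2-simplices (12): [0,1,2], [0,1,4], [0,2,5], [0,3,4], [0,3,5], [1,2,6], [1,3,5], [1,3,6], [1,4,5], [2,5,6], [3,4,6], [4,5,6]

giving chain groups C_0 ≅ Z^7, C_1 ≅ Z^18, C_2 ≅ Z^12.

∂_1: C_1 → C_0 sends each edge [p,q] (with p < q) to q − p.
This gives a 7×18 integer matrix of rank 6; reducing to Smith normal form yields diagonal entries (1,1,1,1,1,1).

The boundary map ∂_2: C_2 → C_1 sends each 2-simplex [p,q,r] to [q,r] − [p,r] + [p,q]. For instance
  ∂[0,3,5] = [3,5] − [0,5] + [0,3],
  ∂[1,2,6] = [2,6] − [1,6] + [1,2].
The resulting 18×12 matrix has rank 12, and its Smith normal form has invariant factors (1,1,1,1,1,1,1,1,1,1,1,2).

Reading off H_k = ker ∂_k / im ∂_{k+1}:

  H_0: rank C_0 − rank ∂_1 = 7 − 6 = 1, and the invariant factors of ∂_1 are all 1, so H_0 ≅ Z.
  H_1: rank ker ∂_1 − rank ∂_2 = (18 − 6) − 12 = 0, and ∂_2 has invariant factor 2 > 1, so H_1 ≅ Z/2.
  H_2: rank ker ∂_2 − rank ∂_3 = (12 − 12) − 0 = 0, and there is no ∂_3, so H_2 ≅ 0.

H_0 ≅ Z,  H_1 ≅ Z/2,  H_2 = 0.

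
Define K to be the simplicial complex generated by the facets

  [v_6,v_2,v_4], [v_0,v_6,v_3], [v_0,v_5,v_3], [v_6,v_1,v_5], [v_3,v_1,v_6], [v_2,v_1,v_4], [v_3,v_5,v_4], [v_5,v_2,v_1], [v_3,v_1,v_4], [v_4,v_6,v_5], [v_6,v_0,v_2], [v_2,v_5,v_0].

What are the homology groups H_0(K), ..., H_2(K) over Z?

H_0 = Z,  H_1 = Z/2,  H_2 = 0.

We work with the vertex ordering v_0 < v_1 < v_2 < v_3 < v_4 < v_5 < v_6. The simplices of K, each written with vertices in increasing order, are:

  0-simplices (7): [v_0], [v_1], [v_2], [v_3], [v_4], [v_5], [v_6]
  1-simplices (18): (18 of them)
  2-simplices (12): (12 of them)

giving chain groups C_0 ≅ Z^7, C_1 ≅ Z^18, C_2 ≅ Z^12.

∂_1: C_1 → C_0 maps an edge to its endpoints' difference, ∂[p,q] = q − p. For instance
  ∂[v_3,v_5] = [v_5] − [v_3].
The resulting 7×18 matrix has rank 6, and its Smith normal form has invariant factors (1,1,1,1,1,1).

The boundary map ∂_2: C_2 → C_1 acts by ∂[p,q,r] = [q,r] − [p,r] + [p,q]. For instance
  ∂[v_1,v_3,v_6] = [v_3,v_6] − [v_1,v_6] + [v_1,v_3],
  ∂[v_0,v_2,v_6] = [v_2,v_6] − [v_0,v_6] + [v_0,v_2].
The resulting 18×12 matrix has rank 12, and its Smith normal form has invariant factors (1,1,1,1,1,1,1,1,1,1,1,2).

Computing H_k = (kernel of ∂_k) / (image of ∂_{k+1}):

  H_0: rank C_0 − rank ∂_1 = 7 − 6 = 1, and the invariant factors of ∂_1 are all 1, so H_0 ≅ Z.
  H_1: rank ker ∂_1 − rank ∂_2 = (18 − 6) − 12 = 0, and ∂_2 has invariant factor 2 > 1, so H_1 ≅ Z/2.
  H_2: rank ker ∂_2 − rank ∂_3 = (12 − 12) − 0 = 0, and there is no ∂_3, so H_2 ≅ 0.

As a check, the Euler characteristic is 7 − 18 + 12 = 1, which agrees with 1 − 0 + 0 = 1.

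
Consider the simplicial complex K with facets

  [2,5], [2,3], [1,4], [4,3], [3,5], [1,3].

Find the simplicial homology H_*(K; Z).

H_0 ≅ Z,  H_1 ≅ Z^2.

Order the vertices as 1 < 2 < 3 < 4 < 5. Listing each simplex with vertices in this order, K has dimension 1 with simplices:

  0-simplices (5): [1], [2], [3], [4], [5]
  1-simplices (6): [1,3], [1,4], [2,3], [2,5], [3,4], [3,5]

Hence C_0 ≅ Z^5, C_1 ≅ Z^6.

Boundary ∂_1: C_1 → C_0 maps an edge to its endpoints' difference, ∂[p,q] = q − p. For instance
  ∂[1,3] = [3] − [1].
This gives a 5×6 integer matrix of rank 4; reducing to Smith normal form yields diagonal entries (1,1,1,1).

From H_k ≅ ker(∂_k) / im(∂_{k+1}) we obtain:

  H_0: rank C_0 − rank ∂_1 = 5 − 4 = 1, and the invariant factors of ∂_1 are all 1, so H_0 = Z.
  H_1: rank ker ∂_1 − rank ∂_2 = (6 − 4) − 0 = 2, and there is no ∂_2, so H_1 = Z^2.

(K is a triangulation of a wedge of 2 circles.)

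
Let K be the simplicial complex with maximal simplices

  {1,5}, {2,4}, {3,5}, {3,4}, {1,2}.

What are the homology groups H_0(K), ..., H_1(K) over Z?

Fix the vertex order 1 < 2 < 3 < 4 < 5 and write every simplex with vertices in increasing order. Then dim K = 1 and the simplices of K are:

  0-simplices (5): [1], [2], [3], [4], [5]
  1-simplices (5): [1,2], [1,5], [2,4], [3,4], [3,5]

Hence C_0 ≅ Z^5, C_1 ≅ Z^5.

Boundary ∂_1: C_1 → C_0 maps an edge to its endpoints' difference, ∂[p,q] = q − p. For instance
  ∂[1,2] = [2] − [1].
The resulting 5×5 matrix has rank 4, and its Smith normal form has invariant factors (1,1,1,1).

Computing H_k = (kernel of ∂_k) / (image of ∂_{k+1}):

  H_0: rank C_0 − rank ∂_1 = 5 − 4 = 1, and the invariant factors of ∂_1 are all 1, so H_0 ≅ Z.
  H_1: rank ker ∂_1 − rank ∂_2 = (5 − 4) − 0 = 1, and there is no ∂_2, so H_1 ≅ Z.

H_0 = Z,  H_1 = Z.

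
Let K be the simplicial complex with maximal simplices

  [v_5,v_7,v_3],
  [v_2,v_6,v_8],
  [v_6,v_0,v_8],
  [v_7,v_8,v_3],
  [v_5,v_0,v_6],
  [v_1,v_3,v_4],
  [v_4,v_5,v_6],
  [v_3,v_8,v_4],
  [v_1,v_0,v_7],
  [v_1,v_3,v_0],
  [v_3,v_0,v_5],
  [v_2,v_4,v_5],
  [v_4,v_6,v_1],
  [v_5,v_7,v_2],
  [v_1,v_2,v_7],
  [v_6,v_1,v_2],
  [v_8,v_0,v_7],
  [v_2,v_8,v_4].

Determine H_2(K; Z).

Order the vertices as v_0 < v_1 < v_2 < v_3 < v_4 < v_5 < v_6 < v_7 < v_8. Listing each simplex with vertices in this order, K has dimension 2 with simplices:

  0-simplices (9): [v_0], [v_1], [v_2], [v_3], [v_4], [v_5], [v_6], [v_7], [v_8]
  1-simplices (27): (27 of them)
  2-simplices (18): (18 of them)

so the chain groups are C_0 ≅ Z^9, C_1 ≅ Z^27, C_2 ≅ Z^18.

∂_1: C_1 → C_0 maps an edge to its endpoints' difference, ∂[p,q] = q − p. For instance
  ∂[v_7,v_8] = [v_8] − [v_7].
The 9×27 boundary matrix has rank 8 and Smith normal form diag(1,1,1,1,1,1,1,1).

∂_2: C_2 → C_1 acts by ∂[p,q,r] = [q,r] − [p,r] + [p,q]. For instance
  ∂[v_2,v_4,v_5] = [v_4,v_5] − [v_2,v_5] + [v_2,v_4],
  ∂[v_0,v_7,v_8] = [v_7,v_8] − [v_0,v_8] + [v_0,v_7].
The 27×18 boundary matrix has rank 18 and Smith normal form diag(1,1,1,1,1,1,1,1,1,1,1,1,1,1,1,1,1,2).

Computing H_k = (kernel of ∂_k) / (image of ∂_{k+1}):

  H_2: rank ker ∂_2 − rank ∂_3 = (18 − 18) − 0 = 0, and there is no ∂_3, so H_2 = 0.

H_2 ≅ 0.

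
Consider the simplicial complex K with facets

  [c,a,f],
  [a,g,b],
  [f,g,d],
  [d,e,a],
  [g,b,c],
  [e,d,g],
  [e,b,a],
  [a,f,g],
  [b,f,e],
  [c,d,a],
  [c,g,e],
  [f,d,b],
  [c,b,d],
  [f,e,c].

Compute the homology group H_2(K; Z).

K has 7 vertices, 21 edges, 14 triangles.
rank ∂_2 = 13, rank ∂_3 = 0 ⇒ b_2 = 14 − 13 − 0 = 1. So H_2 ≅ Z.

H_2 ≅ Z.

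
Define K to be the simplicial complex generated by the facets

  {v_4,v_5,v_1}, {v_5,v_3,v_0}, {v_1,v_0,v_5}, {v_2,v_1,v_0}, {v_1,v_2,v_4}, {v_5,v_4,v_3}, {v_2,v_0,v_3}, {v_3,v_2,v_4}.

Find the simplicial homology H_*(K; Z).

K has 6 vertices, 12 edges, 8 triangles.
rank ∂_0 = 0, rank ∂_1 = 5 ⇒ b_0 = 6 − 0 − 5 = 1; all invariant factors of ∂_1 are 1 so no torsion. So H_0 ≅ Z.
rank ∂_1 = 5, rank ∂_2 = 7 ⇒ b_1 = 12 − 5 − 7 = 0; all invariant factors of ∂_2 are 1 so no torsion. So H_1 ≅ 0.
rank ∂_2 = 7, rank ∂_3 = 0 ⇒ b_2 = 8 − 7 − 0 = 1. So H_2 ≅ Z.

H_0 ≅ Z,  H_1 = 0,  H_2 ≅ Z.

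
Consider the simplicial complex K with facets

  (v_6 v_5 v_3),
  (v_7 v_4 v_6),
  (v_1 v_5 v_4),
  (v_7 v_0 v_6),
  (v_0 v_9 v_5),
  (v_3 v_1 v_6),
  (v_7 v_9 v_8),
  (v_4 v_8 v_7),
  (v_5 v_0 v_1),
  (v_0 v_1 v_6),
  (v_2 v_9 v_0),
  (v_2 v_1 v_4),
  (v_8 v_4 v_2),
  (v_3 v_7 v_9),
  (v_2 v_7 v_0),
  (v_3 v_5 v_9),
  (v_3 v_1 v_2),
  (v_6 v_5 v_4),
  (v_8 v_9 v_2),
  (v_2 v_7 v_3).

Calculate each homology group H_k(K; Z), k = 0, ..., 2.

H_0 = Z,  H_1 = Z ⊕ Z/2Z,  H_2 = 0.

Fix the vertex order v_0 < v_1 < v_2 < v_3 < v_4 < v_5 < v_6 < v_7 < v_8 < v_9 and write every simplex with vertices in increasing order. Then dim K = 2 and the simplices of K are:

  0-simplices (10): [v_0], [v_1], [v_2], [v_3], [v_4], [v_5], [v_6], [v_7], [v_8], [v_9]
  1-simplices (30): (30 of them)
  2-simplices (20): (20 of them)

so the chain groups are C_0 ≅ Z^10, C_1 ≅ Z^30, C_2 ≅ Z^20.

The boundary map ∂_1: C_1 → C_0 maps an edge to its endpoints' difference, ∂[p,q] = q − p. For instance
  ∂[v_5,v_9] = [v_9] − [v_5].
As a 10×30 matrix over Z this has rank 9, with invariant factors (1,1,1,1,1,1,1,1,1).

Boundary ∂_2: C_2 → C_1 maps a triangle to the signed sum of its edges. For instance
  ∂[v_4,v_5,v_6] = [v_5,v_6] − [v_4,v_6] + [v_4,v_5],
  ∂[v_2,v_8,v_9] = [v_8,v_9] − [v_2,v_9] + [v_2,v_8].
As a 30×20 matrix over Z this has rank 20, with invariant factors (1,1,1,1,1,1,1,1,1,1,1,1,1,1,1,1,1,1,1,2).

Computing H_k = (kernel of ∂_k) / (image of ∂_{k+1}):

  H_0: rank C_0 − rank ∂_1 = 10 − 9 = 1, and the invariant factors of ∂_1 are all 1, so H_0 = Z.
  H_1: rank ker ∂_1 − rank ∂_2 = (30 − 9) − 20 = 1, and ∂_2 has invariant factor 2 > 1, so H_1 = Z ⊕ Z/2Z.
  H_2: rank ker ∂_2 − rank ∂_3 = (20 − 20) − 0 = 0, and there is no ∂_3, so H_2 = 0.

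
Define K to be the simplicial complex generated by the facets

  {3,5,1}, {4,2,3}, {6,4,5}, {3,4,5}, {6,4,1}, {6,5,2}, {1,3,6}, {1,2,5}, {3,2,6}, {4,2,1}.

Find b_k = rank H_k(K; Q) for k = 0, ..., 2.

b_0 = 1, b_1 = 0, b_2 = 0.

Take the total order 1 < 2 < 3 < 4 < 5 < 6 on the vertex set. Then K (dimension 2) consists of the simplices:

  0-simplices (6): [1], [2], [3], [4], [5], [6]
  1-simplices (15): [1,2], [1,3], [1,4], [1,5], [1,6], [2,3], [2,4], [2,5], [2,6], [3,4], [3,5], [3,6], [4,5], [4,6], [5,6]
  2-simplices (10): [1,2,4], [1,2,5], [1,3,5], [1,3,6], [1,4,6], [2,3,4], [2,3,6], [2,5,6], [3,4,5], [4,5,6]

giving chain groups C_0 ≅ Z^6, C_1 ≅ Z^15, C_2 ≅ Z^10.

∂_1: C_1 → C_0 is given by ∂[p,q] = [q] − [p].
This gives a 6×15 integer matrix of rank 5; reducing to Smith normal form yields diagonal entries (1,1,1,1,1).

The boundary map ∂_2: C_2 → C_1 sends each 2-simplex [p,q,r] to [q,r] − [p,r] + [p,q]. For instance
  ∂[1,2,4] = [2,4] − [1,4] + [1,2],
  ∂[2,5,6] = [5,6] − [2,6] + [2,5].
The resulting 15×10 matrix has rank 10, and its Smith normal form has invariant factors (1,1,1,1,1,1,1,1,1,2).

Now H_k = ker ∂_k / im ∂_{k+1}, so:

  H_0: rank C_0 − rank ∂_1 = 6 − 5 = 1, and the invariant factors of ∂_1 are all 1, so H_0 ≅ Z.
  H_1: rank ker ∂_1 − rank ∂_2 = (15 − 5) − 10 = 0, and ∂_2 has invariant factor 2 > 1, so H_1 ≅ Z_2.
  H_2: rank ker ∂_2 − rank ∂_3 = (10 − 10) − 0 = 0, and there is no ∂_3, so H_2 ≅ 0.

Hence the Betti numbers are b_0 = 1, b_1 = 0, b_2 = 0.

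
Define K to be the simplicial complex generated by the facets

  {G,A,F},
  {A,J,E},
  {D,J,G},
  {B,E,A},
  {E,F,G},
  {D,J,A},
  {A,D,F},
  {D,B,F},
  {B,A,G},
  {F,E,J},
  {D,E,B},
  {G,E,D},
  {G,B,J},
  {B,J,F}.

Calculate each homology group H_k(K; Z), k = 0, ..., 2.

K has 7 vertices, 21 edges, 14 triangles.
rank ∂_0 = 0, rank ∂_1 = 6 ⇒ b_0 = 7 − 0 − 6 = 1; all invariant factors of ∂_1 are 1 so no torsion. So H_0 ≅ Z.
rank ∂_1 = 6, rank ∂_2 = 13 ⇒ b_1 = 21 − 6 − 13 = 2; all invariant factors of ∂_2 are 1 so no torsion. So H_1 ≅ Z^2.
rank ∂_2 = 13, rank ∂_3 = 0 ⇒ b_2 = 14 − 13 − 0 = 1. So H_2 ≅ Z.

H_0 ≅ Z,  H_1 ≅ Z^2,  H_2 ≅ Z.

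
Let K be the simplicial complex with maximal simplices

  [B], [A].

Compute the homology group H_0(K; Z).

We work with the vertex ordering A < B. The simplices of K, each written with vertices in increasing order, are:

  0-simplices (2): A, B

so the chain groups are C_0 ≅ Z^2.

From H_k ≅ ker(∂_k) / im(∂_{k+1}) we obtain:

  H_0: rank C_0 − rank ∂_1 = 2 − 0 = 2, and there is no ∂_1, so H_0 ≅ Z^2.

H_0 ≅ Z^2.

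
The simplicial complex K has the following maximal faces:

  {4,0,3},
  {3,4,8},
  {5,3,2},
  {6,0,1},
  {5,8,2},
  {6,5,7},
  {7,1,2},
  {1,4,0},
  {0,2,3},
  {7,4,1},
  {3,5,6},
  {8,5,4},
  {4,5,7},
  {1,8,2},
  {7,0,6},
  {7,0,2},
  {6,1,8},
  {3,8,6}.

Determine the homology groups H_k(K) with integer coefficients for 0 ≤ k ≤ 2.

H_0 = Z,  H_1 = Z ⊕ Z/2Z,  H_2 = 0.

Order the vertices as 0 < 1 < 2 < 3 < 4 < 5 < 6 < 7 < 8. Listing each simplex with vertices in this order, K has dimension 2 with simplices:

  0-simplices (9): [0], [1], [2], [3], [4], [5], [6], [7], [8]
  1-simplices (27): (27 of them)
  2-simplices (18): [0,1,4], [0,1,6], [0,2,3], [0,2,7], [0,3,4], [0,6,7], [1,2,7], [1,2,8], [1,4,7], [1,6,8], [2,3,5], [2,5,8], [3,4,8], [3,5,6], [3,6,8], [4,5,7], [4,5,8], [5,6,7]

Hence C_0 ≅ Z^9, C_1 ≅ Z^27, C_2 ≅ Z^18.

The boundary map ∂_1: C_1 → C_0 sends each edge [p,q] (with p < q) to q − p. For instance
  ∂[1,6] = [6] − [1].
As a 9×27 matrix over Z this has rank 8, with invariant factors (1,1,1,1,1,1,1,1).

∂_2: C_2 → C_1 acts by ∂[p,q,r] = [q,r] − [p,r] + [p,q]. For instance
  ∂[0,1,4] = [1,4] − [0,4] + [0,1],
  ∂[4,5,7] = [5,7] − [4,7] + [4,5].
As a 27×18 matrix over Z this has rank 18, with invariant factors (1,1,1,1,1,1,1,1,1,1,1,1,1,1,1,1,1,2).

Reading off H_k = ker ∂_k / im ∂_{k+1}:

  H_0: rank C_0 − rank ∂_1 = 9 − 8 = 1, and the invariant factors of ∂_1 are all 1, so H_0 = Z.
  H_1: rank ker ∂_1 − rank ∂_2 = (27 − 8) − 18 = 1, and ∂_2 has invariant factor 2 > 1, so H_1 = Z ⊕ Z/2Z.
  H_2: rank ker ∂_2 − rank ∂_3 = (18 − 18) − 0 = 0, and there is no ∂_3, so H_2 = 0.

(K is a triangulation of the Klein bottle.)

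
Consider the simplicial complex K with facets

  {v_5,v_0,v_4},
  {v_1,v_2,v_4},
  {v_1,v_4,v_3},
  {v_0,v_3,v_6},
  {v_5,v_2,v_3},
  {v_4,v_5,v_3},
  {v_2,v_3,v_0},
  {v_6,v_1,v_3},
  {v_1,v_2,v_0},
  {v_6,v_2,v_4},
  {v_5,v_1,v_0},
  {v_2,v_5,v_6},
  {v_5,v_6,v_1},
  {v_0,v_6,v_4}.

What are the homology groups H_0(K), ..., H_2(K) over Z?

H_0 = Z,  H_1 = Z^2,  H_2 = Z.

Order the vertices as v_0 < v_1 < v_2 < v_3 < v_4 < v_5 < v_6. Listing each simplex with vertices in this order, K has dimension 2 with simplices:

  0-simplices (7): [v_0], [v_1], [v_2], [v_3], [v_4], [v_5], [v_6]
  1-simplices (21): (21 of them)
  2-simplices (14): (14 of them)

giving chain groups C_0 ≅ Z^7, C_1 ≅ Z^21, C_2 ≅ Z^14.

Boundary ∂_1: C_1 → C_0 maps an edge to its endpoints' difference, ∂[p,q] = q − p. For instance
  ∂[v_0,v_1] = [v_1] − [v_0].
This gives a 7×21 integer matrix of rank 6; reducing to Smith normal form yields diagonal entries (1,1,1,1,1,1).

Boundary ∂_2: C_2 → C_1 sends each 2-simplex [p,q,r] to [q,r] − [p,r] + [p,q]. For instance
  ∂[v_1,v_5,v_6] = [v_5,v_6] − [v_1,v_6] + [v_1,v_5],
  ∂[v_1,v_2,v_4] = [v_2,v_4] − [v_1,v_4] + [v_1,v_2].
The 21×14 boundary matrix has rank 13 and Smith normal form diag(1,1,1,1,1,1,1,1,1,1,1,1,1).

Computing H_k = (kernel of ∂_k) / (image of ∂_{k+1}):

  H_0: rank C_0 − rank ∂_1 = 7 − 6 = 1, and the invariant factors of ∂_1 are all 1, so H_0 ≅ Z.
  H_1: rank ker ∂_1 − rank ∂_2 = (21 − 6) − 13 = 2, and the invariant factors of ∂_2 are all 1, so H_1 ≅ Z^2.
  H_2: rank ker ∂_2 − rank ∂_3 = (14 − 13) − 0 = 1, and there is no ∂_3, so H_2 ≅ Z.

As a check, the Euler characteristic is 7 − 21 + 14 = 0, which agrees with 1 − 2 + 1 = 0.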